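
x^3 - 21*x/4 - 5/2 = (x - 5/2)*(x + 1/2)*(x + 2)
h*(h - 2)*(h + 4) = h^3 + 2*h^2 - 8*h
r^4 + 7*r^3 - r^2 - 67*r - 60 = (r - 3)*(r + 1)*(r + 4)*(r + 5)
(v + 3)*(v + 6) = v^2 + 9*v + 18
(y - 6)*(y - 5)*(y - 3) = y^3 - 14*y^2 + 63*y - 90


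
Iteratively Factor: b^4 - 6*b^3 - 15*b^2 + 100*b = (b + 4)*(b^3 - 10*b^2 + 25*b) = b*(b + 4)*(b^2 - 10*b + 25) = b*(b - 5)*(b + 4)*(b - 5)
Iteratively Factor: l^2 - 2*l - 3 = (l - 3)*(l + 1)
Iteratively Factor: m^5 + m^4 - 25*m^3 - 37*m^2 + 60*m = (m + 3)*(m^4 - 2*m^3 - 19*m^2 + 20*m) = (m - 1)*(m + 3)*(m^3 - m^2 - 20*m) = (m - 5)*(m - 1)*(m + 3)*(m^2 + 4*m) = (m - 5)*(m - 1)*(m + 3)*(m + 4)*(m)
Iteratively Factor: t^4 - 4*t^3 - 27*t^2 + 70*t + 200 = (t + 4)*(t^3 - 8*t^2 + 5*t + 50) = (t + 2)*(t + 4)*(t^2 - 10*t + 25) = (t - 5)*(t + 2)*(t + 4)*(t - 5)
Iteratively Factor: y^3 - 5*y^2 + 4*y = (y)*(y^2 - 5*y + 4) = y*(y - 4)*(y - 1)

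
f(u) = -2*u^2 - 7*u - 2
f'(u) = -4*u - 7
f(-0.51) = 1.05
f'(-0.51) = -4.96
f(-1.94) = 4.05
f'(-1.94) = 0.76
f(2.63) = -34.24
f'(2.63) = -17.52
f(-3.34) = -0.93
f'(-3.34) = 6.36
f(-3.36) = -1.06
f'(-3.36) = 6.44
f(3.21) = -45.08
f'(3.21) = -19.84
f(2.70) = -35.48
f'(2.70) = -17.80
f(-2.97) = 1.15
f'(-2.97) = 4.88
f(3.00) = -41.00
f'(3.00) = -19.00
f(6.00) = -116.00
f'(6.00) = -31.00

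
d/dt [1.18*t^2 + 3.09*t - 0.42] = 2.36*t + 3.09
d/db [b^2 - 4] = 2*b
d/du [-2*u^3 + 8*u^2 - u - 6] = -6*u^2 + 16*u - 1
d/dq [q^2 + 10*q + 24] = 2*q + 10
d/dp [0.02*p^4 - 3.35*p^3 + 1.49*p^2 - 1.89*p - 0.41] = 0.08*p^3 - 10.05*p^2 + 2.98*p - 1.89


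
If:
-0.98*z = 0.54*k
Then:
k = -1.81481481481481*z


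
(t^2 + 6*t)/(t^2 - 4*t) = (t + 6)/(t - 4)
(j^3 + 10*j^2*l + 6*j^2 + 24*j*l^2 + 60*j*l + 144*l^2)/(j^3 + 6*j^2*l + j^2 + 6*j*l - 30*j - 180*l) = (j + 4*l)/(j - 5)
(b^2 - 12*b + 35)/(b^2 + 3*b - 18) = (b^2 - 12*b + 35)/(b^2 + 3*b - 18)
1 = 1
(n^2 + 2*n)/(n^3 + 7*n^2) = (n + 2)/(n*(n + 7))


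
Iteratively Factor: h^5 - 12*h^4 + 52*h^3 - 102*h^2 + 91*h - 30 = (h - 5)*(h^4 - 7*h^3 + 17*h^2 - 17*h + 6) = (h - 5)*(h - 3)*(h^3 - 4*h^2 + 5*h - 2) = (h - 5)*(h - 3)*(h - 2)*(h^2 - 2*h + 1) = (h - 5)*(h - 3)*(h - 2)*(h - 1)*(h - 1)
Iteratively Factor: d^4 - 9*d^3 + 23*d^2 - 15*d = (d - 3)*(d^3 - 6*d^2 + 5*d) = d*(d - 3)*(d^2 - 6*d + 5) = d*(d - 5)*(d - 3)*(d - 1)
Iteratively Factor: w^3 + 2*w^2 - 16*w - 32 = (w + 4)*(w^2 - 2*w - 8) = (w - 4)*(w + 4)*(w + 2)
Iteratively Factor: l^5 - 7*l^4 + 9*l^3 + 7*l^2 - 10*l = (l - 1)*(l^4 - 6*l^3 + 3*l^2 + 10*l) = (l - 5)*(l - 1)*(l^3 - l^2 - 2*l) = (l - 5)*(l - 1)*(l + 1)*(l^2 - 2*l) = l*(l - 5)*(l - 1)*(l + 1)*(l - 2)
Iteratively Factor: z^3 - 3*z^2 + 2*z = (z - 1)*(z^2 - 2*z) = (z - 2)*(z - 1)*(z)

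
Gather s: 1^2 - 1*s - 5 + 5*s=4*s - 4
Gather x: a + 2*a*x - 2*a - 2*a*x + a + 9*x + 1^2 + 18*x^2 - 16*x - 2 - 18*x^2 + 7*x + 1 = 0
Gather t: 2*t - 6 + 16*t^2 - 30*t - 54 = 16*t^2 - 28*t - 60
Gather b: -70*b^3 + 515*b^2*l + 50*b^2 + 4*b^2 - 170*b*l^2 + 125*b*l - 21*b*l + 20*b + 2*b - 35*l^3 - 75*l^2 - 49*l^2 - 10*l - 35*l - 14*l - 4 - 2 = -70*b^3 + b^2*(515*l + 54) + b*(-170*l^2 + 104*l + 22) - 35*l^3 - 124*l^2 - 59*l - 6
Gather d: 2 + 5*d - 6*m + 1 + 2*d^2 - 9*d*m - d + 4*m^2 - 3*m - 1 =2*d^2 + d*(4 - 9*m) + 4*m^2 - 9*m + 2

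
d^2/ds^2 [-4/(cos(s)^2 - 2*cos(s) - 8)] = 2*(-8*sin(s)^4 + 76*sin(s)^2 + 17*cos(s) + 3*cos(3*s) - 20)/(sin(s)^2 + 2*cos(s) + 7)^3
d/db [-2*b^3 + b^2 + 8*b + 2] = -6*b^2 + 2*b + 8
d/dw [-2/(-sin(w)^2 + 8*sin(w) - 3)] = 4*(4 - sin(w))*cos(w)/(sin(w)^2 - 8*sin(w) + 3)^2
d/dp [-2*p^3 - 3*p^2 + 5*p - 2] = -6*p^2 - 6*p + 5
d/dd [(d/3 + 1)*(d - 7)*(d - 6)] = d^2 - 20*d/3 + 1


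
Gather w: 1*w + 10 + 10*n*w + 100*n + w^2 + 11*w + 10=100*n + w^2 + w*(10*n + 12) + 20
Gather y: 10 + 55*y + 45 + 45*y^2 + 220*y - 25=45*y^2 + 275*y + 30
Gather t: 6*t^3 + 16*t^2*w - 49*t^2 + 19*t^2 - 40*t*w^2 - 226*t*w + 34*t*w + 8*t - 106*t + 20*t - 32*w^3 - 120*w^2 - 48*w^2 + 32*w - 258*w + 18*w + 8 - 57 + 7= 6*t^3 + t^2*(16*w - 30) + t*(-40*w^2 - 192*w - 78) - 32*w^3 - 168*w^2 - 208*w - 42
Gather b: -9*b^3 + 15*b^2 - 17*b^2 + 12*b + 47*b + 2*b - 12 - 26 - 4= -9*b^3 - 2*b^2 + 61*b - 42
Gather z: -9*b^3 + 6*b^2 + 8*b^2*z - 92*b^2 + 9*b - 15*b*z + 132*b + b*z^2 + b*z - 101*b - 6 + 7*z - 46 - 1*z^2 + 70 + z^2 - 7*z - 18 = -9*b^3 - 86*b^2 + b*z^2 + 40*b + z*(8*b^2 - 14*b)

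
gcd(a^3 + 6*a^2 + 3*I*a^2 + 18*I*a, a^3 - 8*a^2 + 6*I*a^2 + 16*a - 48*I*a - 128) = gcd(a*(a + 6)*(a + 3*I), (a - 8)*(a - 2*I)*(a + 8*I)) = 1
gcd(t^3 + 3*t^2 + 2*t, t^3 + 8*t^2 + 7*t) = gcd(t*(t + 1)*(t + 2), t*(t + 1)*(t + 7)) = t^2 + t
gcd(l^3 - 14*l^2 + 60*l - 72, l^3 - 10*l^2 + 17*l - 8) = 1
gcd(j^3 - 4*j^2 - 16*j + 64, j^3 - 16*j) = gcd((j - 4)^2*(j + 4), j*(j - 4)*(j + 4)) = j^2 - 16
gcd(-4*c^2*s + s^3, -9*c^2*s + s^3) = s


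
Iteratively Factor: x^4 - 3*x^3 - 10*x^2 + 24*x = (x)*(x^3 - 3*x^2 - 10*x + 24) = x*(x + 3)*(x^2 - 6*x + 8) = x*(x - 4)*(x + 3)*(x - 2)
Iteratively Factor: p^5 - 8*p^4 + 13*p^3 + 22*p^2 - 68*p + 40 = (p + 2)*(p^4 - 10*p^3 + 33*p^2 - 44*p + 20) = (p - 2)*(p + 2)*(p^3 - 8*p^2 + 17*p - 10) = (p - 5)*(p - 2)*(p + 2)*(p^2 - 3*p + 2) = (p - 5)*(p - 2)*(p - 1)*(p + 2)*(p - 2)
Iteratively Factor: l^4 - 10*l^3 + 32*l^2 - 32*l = (l - 4)*(l^3 - 6*l^2 + 8*l) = l*(l - 4)*(l^2 - 6*l + 8) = l*(l - 4)*(l - 2)*(l - 4)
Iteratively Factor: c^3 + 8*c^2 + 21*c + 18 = (c + 3)*(c^2 + 5*c + 6) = (c + 2)*(c + 3)*(c + 3)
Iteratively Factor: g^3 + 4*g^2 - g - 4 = (g + 4)*(g^2 - 1) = (g - 1)*(g + 4)*(g + 1)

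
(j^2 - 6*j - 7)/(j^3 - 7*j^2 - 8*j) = (j - 7)/(j*(j - 8))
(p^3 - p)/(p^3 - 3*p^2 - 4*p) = (p - 1)/(p - 4)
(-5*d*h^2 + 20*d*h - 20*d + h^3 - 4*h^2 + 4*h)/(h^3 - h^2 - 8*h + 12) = (-5*d + h)/(h + 3)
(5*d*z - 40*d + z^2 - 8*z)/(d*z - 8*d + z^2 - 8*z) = (5*d + z)/(d + z)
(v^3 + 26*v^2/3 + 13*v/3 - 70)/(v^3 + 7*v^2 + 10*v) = (v^2 + 11*v/3 - 14)/(v*(v + 2))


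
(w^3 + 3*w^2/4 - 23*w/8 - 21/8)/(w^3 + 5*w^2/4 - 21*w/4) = (2*w^2 + 5*w + 3)/(2*w*(w + 3))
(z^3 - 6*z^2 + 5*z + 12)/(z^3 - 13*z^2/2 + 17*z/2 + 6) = 2*(z + 1)/(2*z + 1)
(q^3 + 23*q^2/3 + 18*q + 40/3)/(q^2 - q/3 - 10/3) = (q^2 + 6*q + 8)/(q - 2)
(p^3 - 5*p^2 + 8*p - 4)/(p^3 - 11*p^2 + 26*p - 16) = (p - 2)/(p - 8)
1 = 1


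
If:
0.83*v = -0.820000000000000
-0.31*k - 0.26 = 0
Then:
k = -0.84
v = -0.99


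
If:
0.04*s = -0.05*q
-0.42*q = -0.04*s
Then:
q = 0.00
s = 0.00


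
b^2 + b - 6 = (b - 2)*(b + 3)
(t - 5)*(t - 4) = t^2 - 9*t + 20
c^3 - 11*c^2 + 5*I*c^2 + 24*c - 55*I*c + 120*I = (c - 8)*(c - 3)*(c + 5*I)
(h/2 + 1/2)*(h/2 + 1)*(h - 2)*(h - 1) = h^4/4 - 5*h^2/4 + 1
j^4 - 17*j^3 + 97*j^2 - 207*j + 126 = (j - 7)*(j - 6)*(j - 3)*(j - 1)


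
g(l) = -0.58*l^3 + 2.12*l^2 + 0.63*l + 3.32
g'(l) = -1.74*l^2 + 4.24*l + 0.63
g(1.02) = 5.55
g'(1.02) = 3.14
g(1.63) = 7.47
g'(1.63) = 2.92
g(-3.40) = 48.48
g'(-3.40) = -33.90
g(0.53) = 4.16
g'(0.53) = 2.39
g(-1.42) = 8.36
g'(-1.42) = -8.90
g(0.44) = 3.96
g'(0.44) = 2.16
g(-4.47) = 94.67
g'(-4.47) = -53.09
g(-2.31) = 20.33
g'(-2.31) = -18.45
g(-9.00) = 592.19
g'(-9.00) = -178.47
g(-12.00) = 1303.28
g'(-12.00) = -300.81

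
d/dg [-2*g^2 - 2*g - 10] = -4*g - 2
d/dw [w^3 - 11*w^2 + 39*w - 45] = 3*w^2 - 22*w + 39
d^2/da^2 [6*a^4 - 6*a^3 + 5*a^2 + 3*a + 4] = 72*a^2 - 36*a + 10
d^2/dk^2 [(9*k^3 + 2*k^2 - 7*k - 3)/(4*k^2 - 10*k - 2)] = (235*k^3 + 111*k^2 + 75*k - 44)/(8*k^6 - 60*k^5 + 138*k^4 - 65*k^3 - 69*k^2 - 15*k - 1)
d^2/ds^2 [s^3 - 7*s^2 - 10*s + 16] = 6*s - 14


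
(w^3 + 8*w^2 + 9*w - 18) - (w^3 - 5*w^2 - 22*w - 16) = 13*w^2 + 31*w - 2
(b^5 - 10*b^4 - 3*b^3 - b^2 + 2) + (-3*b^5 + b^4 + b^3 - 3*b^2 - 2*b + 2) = -2*b^5 - 9*b^4 - 2*b^3 - 4*b^2 - 2*b + 4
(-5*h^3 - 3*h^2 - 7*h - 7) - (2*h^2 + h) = -5*h^3 - 5*h^2 - 8*h - 7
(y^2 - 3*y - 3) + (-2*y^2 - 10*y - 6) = -y^2 - 13*y - 9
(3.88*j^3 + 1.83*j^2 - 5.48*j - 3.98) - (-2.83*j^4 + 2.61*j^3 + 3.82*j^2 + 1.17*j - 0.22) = 2.83*j^4 + 1.27*j^3 - 1.99*j^2 - 6.65*j - 3.76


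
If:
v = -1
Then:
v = -1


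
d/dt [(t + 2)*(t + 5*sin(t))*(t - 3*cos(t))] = (t + 2)*(t + 5*sin(t))*(3*sin(t) + 1) + (t + 2)*(t - 3*cos(t))*(5*cos(t) + 1) + (t + 5*sin(t))*(t - 3*cos(t))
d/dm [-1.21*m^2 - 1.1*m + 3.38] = -2.42*m - 1.1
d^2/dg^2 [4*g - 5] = 0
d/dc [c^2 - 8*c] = 2*c - 8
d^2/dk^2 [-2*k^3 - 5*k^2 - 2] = -12*k - 10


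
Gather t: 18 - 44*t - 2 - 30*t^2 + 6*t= -30*t^2 - 38*t + 16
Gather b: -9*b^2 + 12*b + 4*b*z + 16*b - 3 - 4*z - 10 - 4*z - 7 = -9*b^2 + b*(4*z + 28) - 8*z - 20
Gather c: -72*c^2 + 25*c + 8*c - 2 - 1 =-72*c^2 + 33*c - 3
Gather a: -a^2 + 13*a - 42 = -a^2 + 13*a - 42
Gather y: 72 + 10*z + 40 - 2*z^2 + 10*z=-2*z^2 + 20*z + 112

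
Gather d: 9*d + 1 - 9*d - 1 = 0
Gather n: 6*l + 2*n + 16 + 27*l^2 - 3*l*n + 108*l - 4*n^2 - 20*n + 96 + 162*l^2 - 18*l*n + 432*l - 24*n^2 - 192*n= 189*l^2 + 546*l - 28*n^2 + n*(-21*l - 210) + 112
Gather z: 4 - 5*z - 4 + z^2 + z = z^2 - 4*z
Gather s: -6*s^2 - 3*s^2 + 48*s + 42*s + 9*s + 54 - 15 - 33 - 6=-9*s^2 + 99*s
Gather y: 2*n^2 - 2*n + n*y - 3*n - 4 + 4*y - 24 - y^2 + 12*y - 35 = 2*n^2 - 5*n - y^2 + y*(n + 16) - 63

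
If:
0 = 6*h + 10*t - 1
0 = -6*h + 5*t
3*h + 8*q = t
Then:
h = 1/18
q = -1/80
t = 1/15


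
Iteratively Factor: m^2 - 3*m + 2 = (m - 1)*(m - 2)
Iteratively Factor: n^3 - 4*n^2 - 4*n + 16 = (n + 2)*(n^2 - 6*n + 8) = (n - 2)*(n + 2)*(n - 4)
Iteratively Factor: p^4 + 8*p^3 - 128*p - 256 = (p + 4)*(p^3 + 4*p^2 - 16*p - 64) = (p + 4)^2*(p^2 - 16) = (p - 4)*(p + 4)^2*(p + 4)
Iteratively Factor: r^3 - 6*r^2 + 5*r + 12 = (r - 3)*(r^2 - 3*r - 4) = (r - 3)*(r + 1)*(r - 4)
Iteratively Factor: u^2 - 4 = (u + 2)*(u - 2)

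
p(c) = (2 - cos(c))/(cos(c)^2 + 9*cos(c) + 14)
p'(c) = (2 - cos(c))*(2*sin(c)*cos(c) + 9*sin(c))/(cos(c)^2 + 9*cos(c) + 14)^2 + sin(c)/(cos(c)^2 + 9*cos(c) + 14) = (sin(c)^2 + 4*cos(c) + 31)*sin(c)/(cos(c)^2 + 9*cos(c) + 14)^2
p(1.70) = 0.17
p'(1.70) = 0.19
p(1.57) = 0.14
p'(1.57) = 0.16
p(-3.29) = 0.49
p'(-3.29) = 0.11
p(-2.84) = 0.47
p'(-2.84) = -0.20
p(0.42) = 0.05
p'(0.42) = 0.03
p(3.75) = 0.39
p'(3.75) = -0.30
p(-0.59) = 0.05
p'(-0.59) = -0.04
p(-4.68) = 0.15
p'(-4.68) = 0.17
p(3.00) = 0.49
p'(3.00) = 0.10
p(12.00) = 0.05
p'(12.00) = -0.04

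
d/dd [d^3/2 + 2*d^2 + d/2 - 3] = 3*d^2/2 + 4*d + 1/2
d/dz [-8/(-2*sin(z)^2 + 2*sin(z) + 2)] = 4*(1 - 2*sin(z))*cos(z)/(sin(z) + cos(z)^2)^2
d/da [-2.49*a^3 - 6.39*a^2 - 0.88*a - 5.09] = -7.47*a^2 - 12.78*a - 0.88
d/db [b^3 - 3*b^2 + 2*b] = 3*b^2 - 6*b + 2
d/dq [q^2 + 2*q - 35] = 2*q + 2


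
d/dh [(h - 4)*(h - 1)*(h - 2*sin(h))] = -(h - 4)*(h - 1)*(2*cos(h) - 1) + (h - 4)*(h - 2*sin(h)) + (h - 1)*(h - 2*sin(h))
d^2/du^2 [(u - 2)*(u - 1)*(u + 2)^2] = 12*u^2 + 6*u - 12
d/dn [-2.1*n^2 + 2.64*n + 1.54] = 2.64 - 4.2*n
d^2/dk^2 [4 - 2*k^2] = -4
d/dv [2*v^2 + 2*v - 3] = 4*v + 2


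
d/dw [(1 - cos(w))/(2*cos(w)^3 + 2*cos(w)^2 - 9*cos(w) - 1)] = 4*(cos(w) + 2*cos(2*w) - cos(3*w) - 8)*sin(w)/(-15*cos(w) + 2*cos(2*w) + cos(3*w))^2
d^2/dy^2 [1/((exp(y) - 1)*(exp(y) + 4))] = (4*exp(3*y) + 9*exp(2*y) + 25*exp(y) + 12)*exp(y)/(exp(6*y) + 9*exp(5*y) + 15*exp(4*y) - 45*exp(3*y) - 60*exp(2*y) + 144*exp(y) - 64)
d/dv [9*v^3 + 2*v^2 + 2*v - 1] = 27*v^2 + 4*v + 2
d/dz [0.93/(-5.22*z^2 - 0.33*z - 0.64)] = (9.7092*z + 0.3069)/(5.22*z^2 + 0.33*z + 0.64)^2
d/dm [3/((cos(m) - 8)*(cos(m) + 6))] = 6*(cos(m) - 1)*sin(m)/((cos(m) - 8)^2*(cos(m) + 6)^2)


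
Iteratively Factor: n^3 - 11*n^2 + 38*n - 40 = (n - 4)*(n^2 - 7*n + 10) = (n - 5)*(n - 4)*(n - 2)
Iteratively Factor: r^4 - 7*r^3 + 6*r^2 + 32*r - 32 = (r + 2)*(r^3 - 9*r^2 + 24*r - 16) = (r - 4)*(r + 2)*(r^2 - 5*r + 4) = (r - 4)*(r - 1)*(r + 2)*(r - 4)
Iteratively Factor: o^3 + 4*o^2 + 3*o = (o + 3)*(o^2 + o) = (o + 1)*(o + 3)*(o)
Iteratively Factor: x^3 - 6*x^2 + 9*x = (x)*(x^2 - 6*x + 9) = x*(x - 3)*(x - 3)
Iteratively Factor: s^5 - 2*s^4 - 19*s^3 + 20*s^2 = (s - 1)*(s^4 - s^3 - 20*s^2) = (s - 1)*(s + 4)*(s^3 - 5*s^2) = s*(s - 1)*(s + 4)*(s^2 - 5*s) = s^2*(s - 1)*(s + 4)*(s - 5)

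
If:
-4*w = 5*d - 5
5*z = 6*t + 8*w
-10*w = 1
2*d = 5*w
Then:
No Solution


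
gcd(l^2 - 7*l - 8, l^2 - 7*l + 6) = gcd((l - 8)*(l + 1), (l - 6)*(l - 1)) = 1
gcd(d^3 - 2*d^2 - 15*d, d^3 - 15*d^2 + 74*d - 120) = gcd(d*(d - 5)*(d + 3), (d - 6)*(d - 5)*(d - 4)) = d - 5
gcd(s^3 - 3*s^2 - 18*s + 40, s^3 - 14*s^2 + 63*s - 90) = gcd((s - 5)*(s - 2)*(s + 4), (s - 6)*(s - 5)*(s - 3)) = s - 5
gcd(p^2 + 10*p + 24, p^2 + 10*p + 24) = p^2 + 10*p + 24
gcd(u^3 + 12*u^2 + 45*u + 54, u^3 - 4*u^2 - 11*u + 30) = u + 3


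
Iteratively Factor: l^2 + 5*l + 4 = (l + 4)*(l + 1)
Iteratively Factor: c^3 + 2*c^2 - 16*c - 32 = (c + 2)*(c^2 - 16) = (c - 4)*(c + 2)*(c + 4)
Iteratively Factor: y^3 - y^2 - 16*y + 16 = (y - 1)*(y^2 - 16) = (y - 4)*(y - 1)*(y + 4)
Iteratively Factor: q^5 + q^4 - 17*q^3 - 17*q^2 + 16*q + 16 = (q + 1)*(q^4 - 17*q^2 + 16) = (q - 1)*(q + 1)*(q^3 + q^2 - 16*q - 16) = (q - 1)*(q + 1)^2*(q^2 - 16) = (q - 4)*(q - 1)*(q + 1)^2*(q + 4)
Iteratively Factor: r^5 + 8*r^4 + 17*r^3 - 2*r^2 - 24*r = (r + 2)*(r^4 + 6*r^3 + 5*r^2 - 12*r) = r*(r + 2)*(r^3 + 6*r^2 + 5*r - 12) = r*(r - 1)*(r + 2)*(r^2 + 7*r + 12) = r*(r - 1)*(r + 2)*(r + 4)*(r + 3)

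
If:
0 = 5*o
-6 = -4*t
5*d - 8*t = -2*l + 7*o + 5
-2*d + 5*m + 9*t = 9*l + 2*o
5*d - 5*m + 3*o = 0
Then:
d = 42/17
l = 79/34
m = 42/17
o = 0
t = 3/2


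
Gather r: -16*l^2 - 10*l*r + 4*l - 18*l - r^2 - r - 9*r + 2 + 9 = -16*l^2 - 14*l - r^2 + r*(-10*l - 10) + 11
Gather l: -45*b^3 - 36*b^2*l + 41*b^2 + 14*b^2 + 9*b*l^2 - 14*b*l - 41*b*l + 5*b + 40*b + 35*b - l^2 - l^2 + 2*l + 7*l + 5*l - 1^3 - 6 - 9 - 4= -45*b^3 + 55*b^2 + 80*b + l^2*(9*b - 2) + l*(-36*b^2 - 55*b + 14) - 20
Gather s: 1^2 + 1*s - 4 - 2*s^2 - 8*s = -2*s^2 - 7*s - 3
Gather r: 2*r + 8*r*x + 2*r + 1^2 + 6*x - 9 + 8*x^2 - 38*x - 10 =r*(8*x + 4) + 8*x^2 - 32*x - 18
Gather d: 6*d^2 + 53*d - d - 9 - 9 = 6*d^2 + 52*d - 18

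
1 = 1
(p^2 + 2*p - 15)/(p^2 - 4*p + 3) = (p + 5)/(p - 1)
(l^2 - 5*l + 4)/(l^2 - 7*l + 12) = (l - 1)/(l - 3)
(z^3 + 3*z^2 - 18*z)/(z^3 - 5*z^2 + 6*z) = (z + 6)/(z - 2)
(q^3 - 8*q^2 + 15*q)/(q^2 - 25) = q*(q - 3)/(q + 5)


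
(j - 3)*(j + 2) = j^2 - j - 6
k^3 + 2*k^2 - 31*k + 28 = (k - 4)*(k - 1)*(k + 7)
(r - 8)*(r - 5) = r^2 - 13*r + 40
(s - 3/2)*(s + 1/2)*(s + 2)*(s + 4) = s^4 + 5*s^3 + 5*s^2/4 - 25*s/2 - 6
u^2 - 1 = (u - 1)*(u + 1)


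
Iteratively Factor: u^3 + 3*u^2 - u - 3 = (u - 1)*(u^2 + 4*u + 3) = (u - 1)*(u + 1)*(u + 3)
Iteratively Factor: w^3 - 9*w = (w - 3)*(w^2 + 3*w) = w*(w - 3)*(w + 3)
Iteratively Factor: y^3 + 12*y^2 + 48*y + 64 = (y + 4)*(y^2 + 8*y + 16) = (y + 4)^2*(y + 4)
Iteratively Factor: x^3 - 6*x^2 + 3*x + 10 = (x - 2)*(x^2 - 4*x - 5) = (x - 2)*(x + 1)*(x - 5)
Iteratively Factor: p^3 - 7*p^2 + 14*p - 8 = (p - 4)*(p^2 - 3*p + 2) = (p - 4)*(p - 2)*(p - 1)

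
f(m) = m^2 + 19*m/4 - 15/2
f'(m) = 2*m + 19/4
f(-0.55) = -9.81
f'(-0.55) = 3.65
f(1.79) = 4.21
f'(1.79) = 8.33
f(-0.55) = -9.81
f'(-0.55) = 3.65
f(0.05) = -7.26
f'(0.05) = 4.85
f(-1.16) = -11.66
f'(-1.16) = 2.43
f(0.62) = -4.17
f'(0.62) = 5.99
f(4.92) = 40.08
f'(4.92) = 14.59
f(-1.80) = -12.81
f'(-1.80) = 1.15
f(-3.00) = -12.75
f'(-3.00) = -1.25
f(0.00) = -7.50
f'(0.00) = 4.75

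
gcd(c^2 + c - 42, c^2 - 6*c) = c - 6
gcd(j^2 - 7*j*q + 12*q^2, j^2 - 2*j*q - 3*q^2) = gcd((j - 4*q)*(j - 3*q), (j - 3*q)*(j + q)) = -j + 3*q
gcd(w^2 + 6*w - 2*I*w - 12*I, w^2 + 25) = 1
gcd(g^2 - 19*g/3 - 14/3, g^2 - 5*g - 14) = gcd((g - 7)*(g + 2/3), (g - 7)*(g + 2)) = g - 7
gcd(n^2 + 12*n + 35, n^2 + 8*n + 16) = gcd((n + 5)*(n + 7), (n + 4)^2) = 1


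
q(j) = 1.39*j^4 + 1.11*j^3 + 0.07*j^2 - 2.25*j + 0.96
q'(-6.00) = -1084.17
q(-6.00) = 1578.66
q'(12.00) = 10086.63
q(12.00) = 30725.16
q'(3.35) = 244.62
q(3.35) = 211.00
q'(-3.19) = -149.30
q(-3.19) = 116.76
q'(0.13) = -2.16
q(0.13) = 0.67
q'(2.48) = 103.38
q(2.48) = 65.32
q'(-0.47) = -2.16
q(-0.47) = 1.99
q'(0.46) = -0.94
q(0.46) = 0.11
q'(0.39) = -1.36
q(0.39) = 0.19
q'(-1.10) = -5.78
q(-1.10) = 4.08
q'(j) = 5.56*j^3 + 3.33*j^2 + 0.14*j - 2.25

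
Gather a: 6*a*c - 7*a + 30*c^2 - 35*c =a*(6*c - 7) + 30*c^2 - 35*c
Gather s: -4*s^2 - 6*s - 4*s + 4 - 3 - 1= -4*s^2 - 10*s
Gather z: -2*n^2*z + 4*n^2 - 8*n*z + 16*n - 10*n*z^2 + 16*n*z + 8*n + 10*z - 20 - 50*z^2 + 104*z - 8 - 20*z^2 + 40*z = 4*n^2 + 24*n + z^2*(-10*n - 70) + z*(-2*n^2 + 8*n + 154) - 28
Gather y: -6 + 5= -1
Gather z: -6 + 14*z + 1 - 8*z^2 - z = -8*z^2 + 13*z - 5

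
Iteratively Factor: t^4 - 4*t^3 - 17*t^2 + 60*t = (t - 3)*(t^3 - t^2 - 20*t) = (t - 3)*(t + 4)*(t^2 - 5*t) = (t - 5)*(t - 3)*(t + 4)*(t)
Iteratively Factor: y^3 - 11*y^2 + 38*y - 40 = (y - 4)*(y^2 - 7*y + 10) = (y - 5)*(y - 4)*(y - 2)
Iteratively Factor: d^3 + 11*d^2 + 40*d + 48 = (d + 4)*(d^2 + 7*d + 12) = (d + 4)^2*(d + 3)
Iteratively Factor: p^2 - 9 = (p - 3)*(p + 3)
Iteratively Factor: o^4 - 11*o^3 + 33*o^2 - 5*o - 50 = (o - 5)*(o^3 - 6*o^2 + 3*o + 10) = (o - 5)*(o - 2)*(o^2 - 4*o - 5) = (o - 5)*(o - 2)*(o + 1)*(o - 5)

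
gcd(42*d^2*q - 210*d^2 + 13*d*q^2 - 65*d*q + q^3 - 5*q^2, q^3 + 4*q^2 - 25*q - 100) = q - 5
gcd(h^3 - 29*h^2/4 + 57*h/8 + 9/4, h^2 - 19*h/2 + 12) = h - 3/2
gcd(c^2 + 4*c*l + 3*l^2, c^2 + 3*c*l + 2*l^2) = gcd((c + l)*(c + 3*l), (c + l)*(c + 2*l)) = c + l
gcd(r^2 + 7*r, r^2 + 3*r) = r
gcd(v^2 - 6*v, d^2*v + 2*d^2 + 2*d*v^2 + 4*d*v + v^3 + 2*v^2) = 1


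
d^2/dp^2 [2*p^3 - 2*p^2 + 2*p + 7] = 12*p - 4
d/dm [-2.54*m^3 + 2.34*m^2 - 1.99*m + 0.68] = -7.62*m^2 + 4.68*m - 1.99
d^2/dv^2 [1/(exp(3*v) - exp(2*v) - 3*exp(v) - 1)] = ((-9*exp(2*v) + 4*exp(v) + 3)*(-exp(3*v) + exp(2*v) + 3*exp(v) + 1) - 2*(-3*exp(2*v) + 2*exp(v) + 3)^2*exp(v))*exp(v)/(-exp(3*v) + exp(2*v) + 3*exp(v) + 1)^3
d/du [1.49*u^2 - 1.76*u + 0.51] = 2.98*u - 1.76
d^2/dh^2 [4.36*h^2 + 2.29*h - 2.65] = 8.72000000000000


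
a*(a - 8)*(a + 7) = a^3 - a^2 - 56*a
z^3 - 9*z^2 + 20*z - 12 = (z - 6)*(z - 2)*(z - 1)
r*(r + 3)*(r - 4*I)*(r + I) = r^4 + 3*r^3 - 3*I*r^3 + 4*r^2 - 9*I*r^2 + 12*r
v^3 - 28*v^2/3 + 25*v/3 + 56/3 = (v - 8)*(v - 7/3)*(v + 1)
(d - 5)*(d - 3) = d^2 - 8*d + 15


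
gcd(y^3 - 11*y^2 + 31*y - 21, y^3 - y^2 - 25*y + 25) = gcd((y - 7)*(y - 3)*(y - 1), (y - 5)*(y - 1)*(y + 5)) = y - 1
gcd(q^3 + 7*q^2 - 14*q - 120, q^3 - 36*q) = q + 6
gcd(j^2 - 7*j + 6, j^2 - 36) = j - 6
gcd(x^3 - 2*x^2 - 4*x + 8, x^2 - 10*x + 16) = x - 2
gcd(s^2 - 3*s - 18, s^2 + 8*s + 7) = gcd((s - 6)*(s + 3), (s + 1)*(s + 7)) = 1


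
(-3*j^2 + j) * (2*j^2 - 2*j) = -6*j^4 + 8*j^3 - 2*j^2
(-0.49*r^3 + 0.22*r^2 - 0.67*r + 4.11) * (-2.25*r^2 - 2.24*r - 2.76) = 1.1025*r^5 + 0.6026*r^4 + 2.3671*r^3 - 8.3539*r^2 - 7.3572*r - 11.3436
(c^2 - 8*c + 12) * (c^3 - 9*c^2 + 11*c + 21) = c^5 - 17*c^4 + 95*c^3 - 175*c^2 - 36*c + 252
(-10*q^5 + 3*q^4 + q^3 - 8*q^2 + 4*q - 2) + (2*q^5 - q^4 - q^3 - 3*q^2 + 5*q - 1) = -8*q^5 + 2*q^4 - 11*q^2 + 9*q - 3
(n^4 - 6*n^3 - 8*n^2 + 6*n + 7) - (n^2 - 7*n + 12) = n^4 - 6*n^3 - 9*n^2 + 13*n - 5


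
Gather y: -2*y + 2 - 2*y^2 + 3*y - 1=-2*y^2 + y + 1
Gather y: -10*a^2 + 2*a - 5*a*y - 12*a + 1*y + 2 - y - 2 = -10*a^2 - 5*a*y - 10*a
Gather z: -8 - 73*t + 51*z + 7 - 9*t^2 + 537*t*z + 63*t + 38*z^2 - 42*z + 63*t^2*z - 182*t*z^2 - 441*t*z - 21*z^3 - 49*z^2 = -9*t^2 - 10*t - 21*z^3 + z^2*(-182*t - 11) + z*(63*t^2 + 96*t + 9) - 1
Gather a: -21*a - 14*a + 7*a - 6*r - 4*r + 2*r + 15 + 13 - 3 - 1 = -28*a - 8*r + 24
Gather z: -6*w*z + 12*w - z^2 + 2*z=12*w - z^2 + z*(2 - 6*w)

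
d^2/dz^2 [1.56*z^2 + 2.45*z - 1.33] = 3.12000000000000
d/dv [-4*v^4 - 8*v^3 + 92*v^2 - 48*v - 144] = -16*v^3 - 24*v^2 + 184*v - 48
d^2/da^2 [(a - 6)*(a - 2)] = 2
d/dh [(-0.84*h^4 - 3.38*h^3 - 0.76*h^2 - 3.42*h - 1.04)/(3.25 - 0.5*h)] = (1.26*h^4 - 7.54*h^3 - 32.575*h^2 - 4.94*h - 11.635)/(0.25*h^2 - 3.25*h + 10.5625)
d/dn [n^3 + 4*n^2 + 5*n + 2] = 3*n^2 + 8*n + 5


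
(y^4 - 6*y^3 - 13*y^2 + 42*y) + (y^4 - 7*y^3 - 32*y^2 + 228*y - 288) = 2*y^4 - 13*y^3 - 45*y^2 + 270*y - 288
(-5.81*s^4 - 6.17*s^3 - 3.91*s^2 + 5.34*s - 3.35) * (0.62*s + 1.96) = -3.6022*s^5 - 15.213*s^4 - 14.5174*s^3 - 4.3528*s^2 + 8.3894*s - 6.566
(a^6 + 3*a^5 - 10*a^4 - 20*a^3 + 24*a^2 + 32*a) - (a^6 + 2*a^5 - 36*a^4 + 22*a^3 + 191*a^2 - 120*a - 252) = a^5 + 26*a^4 - 42*a^3 - 167*a^2 + 152*a + 252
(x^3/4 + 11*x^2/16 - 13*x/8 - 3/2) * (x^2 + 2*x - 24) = x^5/4 + 19*x^4/16 - 25*x^3/4 - 85*x^2/4 + 36*x + 36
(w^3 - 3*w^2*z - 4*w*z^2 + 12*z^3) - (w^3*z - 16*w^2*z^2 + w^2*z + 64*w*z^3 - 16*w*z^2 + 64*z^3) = -w^3*z + w^3 + 16*w^2*z^2 - 4*w^2*z - 64*w*z^3 + 12*w*z^2 - 52*z^3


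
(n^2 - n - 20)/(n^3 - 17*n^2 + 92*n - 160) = (n + 4)/(n^2 - 12*n + 32)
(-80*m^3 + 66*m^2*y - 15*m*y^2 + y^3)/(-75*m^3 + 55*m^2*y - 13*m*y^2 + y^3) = (16*m^2 - 10*m*y + y^2)/(15*m^2 - 8*m*y + y^2)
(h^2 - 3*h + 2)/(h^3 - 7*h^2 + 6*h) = (h - 2)/(h*(h - 6))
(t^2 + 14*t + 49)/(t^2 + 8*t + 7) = (t + 7)/(t + 1)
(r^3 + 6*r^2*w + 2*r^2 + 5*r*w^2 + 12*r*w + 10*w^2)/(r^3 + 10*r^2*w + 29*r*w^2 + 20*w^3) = (r + 2)/(r + 4*w)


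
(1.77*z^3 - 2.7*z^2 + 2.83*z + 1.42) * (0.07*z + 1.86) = 0.1239*z^4 + 3.1032*z^3 - 4.8239*z^2 + 5.3632*z + 2.6412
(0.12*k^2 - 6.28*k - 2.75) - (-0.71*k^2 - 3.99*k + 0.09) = 0.83*k^2 - 2.29*k - 2.84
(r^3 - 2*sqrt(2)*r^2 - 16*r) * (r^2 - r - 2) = r^5 - 2*sqrt(2)*r^4 - r^4 - 18*r^3 + 2*sqrt(2)*r^3 + 4*sqrt(2)*r^2 + 16*r^2 + 32*r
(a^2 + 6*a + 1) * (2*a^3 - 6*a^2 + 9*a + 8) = 2*a^5 + 6*a^4 - 25*a^3 + 56*a^2 + 57*a + 8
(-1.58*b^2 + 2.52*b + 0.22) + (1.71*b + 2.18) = -1.58*b^2 + 4.23*b + 2.4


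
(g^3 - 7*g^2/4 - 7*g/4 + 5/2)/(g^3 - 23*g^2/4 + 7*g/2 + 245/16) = 4*(g^2 - 3*g + 2)/(4*g^2 - 28*g + 49)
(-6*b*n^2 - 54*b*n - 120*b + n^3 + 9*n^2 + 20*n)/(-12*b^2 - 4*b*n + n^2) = (n^2 + 9*n + 20)/(2*b + n)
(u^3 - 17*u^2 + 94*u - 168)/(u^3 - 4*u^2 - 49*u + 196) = (u - 6)/(u + 7)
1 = 1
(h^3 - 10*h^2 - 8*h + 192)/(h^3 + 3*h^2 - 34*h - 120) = (h - 8)/(h + 5)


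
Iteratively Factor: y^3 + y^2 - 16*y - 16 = (y + 1)*(y^2 - 16) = (y + 1)*(y + 4)*(y - 4)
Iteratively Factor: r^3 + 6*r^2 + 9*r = (r + 3)*(r^2 + 3*r) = r*(r + 3)*(r + 3)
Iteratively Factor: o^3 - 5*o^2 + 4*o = (o - 1)*(o^2 - 4*o) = (o - 4)*(o - 1)*(o)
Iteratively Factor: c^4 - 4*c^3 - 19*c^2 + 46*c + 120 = (c + 2)*(c^3 - 6*c^2 - 7*c + 60) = (c - 4)*(c + 2)*(c^2 - 2*c - 15) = (c - 5)*(c - 4)*(c + 2)*(c + 3)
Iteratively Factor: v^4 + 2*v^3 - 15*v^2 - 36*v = (v - 4)*(v^3 + 6*v^2 + 9*v) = (v - 4)*(v + 3)*(v^2 + 3*v) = (v - 4)*(v + 3)^2*(v)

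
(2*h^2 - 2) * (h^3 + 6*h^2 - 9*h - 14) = 2*h^5 + 12*h^4 - 20*h^3 - 40*h^2 + 18*h + 28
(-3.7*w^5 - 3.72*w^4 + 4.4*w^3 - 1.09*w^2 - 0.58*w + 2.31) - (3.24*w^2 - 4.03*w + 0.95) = -3.7*w^5 - 3.72*w^4 + 4.4*w^3 - 4.33*w^2 + 3.45*w + 1.36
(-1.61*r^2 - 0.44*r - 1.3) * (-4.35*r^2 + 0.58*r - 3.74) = 7.0035*r^4 + 0.9802*r^3 + 11.4212*r^2 + 0.8916*r + 4.862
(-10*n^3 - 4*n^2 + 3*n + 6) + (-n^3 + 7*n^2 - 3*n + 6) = -11*n^3 + 3*n^2 + 12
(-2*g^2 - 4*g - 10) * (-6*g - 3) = 12*g^3 + 30*g^2 + 72*g + 30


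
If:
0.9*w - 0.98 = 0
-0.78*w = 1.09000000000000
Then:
No Solution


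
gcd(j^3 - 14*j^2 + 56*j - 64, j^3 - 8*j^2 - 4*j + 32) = j^2 - 10*j + 16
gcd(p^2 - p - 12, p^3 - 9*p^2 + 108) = p + 3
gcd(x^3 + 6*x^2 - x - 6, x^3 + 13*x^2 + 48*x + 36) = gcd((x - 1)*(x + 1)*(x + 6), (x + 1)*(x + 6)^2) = x^2 + 7*x + 6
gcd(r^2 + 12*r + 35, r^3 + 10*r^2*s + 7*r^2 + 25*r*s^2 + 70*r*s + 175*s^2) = r + 7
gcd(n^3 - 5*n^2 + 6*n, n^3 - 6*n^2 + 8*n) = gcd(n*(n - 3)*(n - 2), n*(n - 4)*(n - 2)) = n^2 - 2*n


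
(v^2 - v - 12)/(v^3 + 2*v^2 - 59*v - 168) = (v - 4)/(v^2 - v - 56)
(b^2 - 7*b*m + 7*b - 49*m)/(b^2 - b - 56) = (b - 7*m)/(b - 8)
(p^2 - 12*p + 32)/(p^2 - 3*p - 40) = (p - 4)/(p + 5)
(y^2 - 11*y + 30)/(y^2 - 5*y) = (y - 6)/y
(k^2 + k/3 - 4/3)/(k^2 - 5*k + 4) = (k + 4/3)/(k - 4)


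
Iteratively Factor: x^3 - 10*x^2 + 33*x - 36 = (x - 4)*(x^2 - 6*x + 9) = (x - 4)*(x - 3)*(x - 3)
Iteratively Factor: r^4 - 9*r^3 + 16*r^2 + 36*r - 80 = (r + 2)*(r^3 - 11*r^2 + 38*r - 40) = (r - 4)*(r + 2)*(r^2 - 7*r + 10) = (r - 5)*(r - 4)*(r + 2)*(r - 2)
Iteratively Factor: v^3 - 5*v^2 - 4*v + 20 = (v + 2)*(v^2 - 7*v + 10) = (v - 2)*(v + 2)*(v - 5)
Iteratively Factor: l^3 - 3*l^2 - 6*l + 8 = (l + 2)*(l^2 - 5*l + 4) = (l - 1)*(l + 2)*(l - 4)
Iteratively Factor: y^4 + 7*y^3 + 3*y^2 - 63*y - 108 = (y - 3)*(y^3 + 10*y^2 + 33*y + 36) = (y - 3)*(y + 3)*(y^2 + 7*y + 12) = (y - 3)*(y + 3)^2*(y + 4)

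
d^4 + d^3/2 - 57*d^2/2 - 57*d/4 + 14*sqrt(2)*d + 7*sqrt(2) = (d + 1/2)*(d - 7*sqrt(2)/2)*(d - sqrt(2)/2)*(d + 4*sqrt(2))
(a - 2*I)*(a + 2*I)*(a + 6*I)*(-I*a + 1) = -I*a^4 + 7*a^3 + 2*I*a^2 + 28*a + 24*I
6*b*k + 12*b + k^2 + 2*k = (6*b + k)*(k + 2)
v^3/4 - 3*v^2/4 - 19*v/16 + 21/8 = (v/4 + 1/2)*(v - 7/2)*(v - 3/2)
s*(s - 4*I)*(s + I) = s^3 - 3*I*s^2 + 4*s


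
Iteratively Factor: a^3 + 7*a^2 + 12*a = (a + 4)*(a^2 + 3*a) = (a + 3)*(a + 4)*(a)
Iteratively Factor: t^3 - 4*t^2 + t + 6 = (t - 3)*(t^2 - t - 2) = (t - 3)*(t + 1)*(t - 2)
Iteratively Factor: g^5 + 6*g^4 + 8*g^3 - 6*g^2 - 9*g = (g)*(g^4 + 6*g^3 + 8*g^2 - 6*g - 9) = g*(g + 3)*(g^3 + 3*g^2 - g - 3) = g*(g - 1)*(g + 3)*(g^2 + 4*g + 3) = g*(g - 1)*(g + 3)^2*(g + 1)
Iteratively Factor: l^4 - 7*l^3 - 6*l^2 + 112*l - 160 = (l + 4)*(l^3 - 11*l^2 + 38*l - 40) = (l - 5)*(l + 4)*(l^2 - 6*l + 8) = (l - 5)*(l - 4)*(l + 4)*(l - 2)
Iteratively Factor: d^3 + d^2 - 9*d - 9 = (d - 3)*(d^2 + 4*d + 3) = (d - 3)*(d + 3)*(d + 1)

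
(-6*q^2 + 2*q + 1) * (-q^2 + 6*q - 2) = 6*q^4 - 38*q^3 + 23*q^2 + 2*q - 2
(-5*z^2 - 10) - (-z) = -5*z^2 + z - 10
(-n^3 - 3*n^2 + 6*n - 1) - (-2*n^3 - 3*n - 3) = n^3 - 3*n^2 + 9*n + 2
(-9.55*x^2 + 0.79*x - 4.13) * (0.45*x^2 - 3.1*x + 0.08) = -4.2975*x^4 + 29.9605*x^3 - 5.0715*x^2 + 12.8662*x - 0.3304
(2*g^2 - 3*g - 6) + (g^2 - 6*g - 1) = 3*g^2 - 9*g - 7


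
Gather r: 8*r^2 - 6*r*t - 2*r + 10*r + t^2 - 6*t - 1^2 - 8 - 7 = 8*r^2 + r*(8 - 6*t) + t^2 - 6*t - 16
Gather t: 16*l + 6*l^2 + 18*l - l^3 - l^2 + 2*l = -l^3 + 5*l^2 + 36*l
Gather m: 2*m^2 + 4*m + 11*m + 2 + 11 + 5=2*m^2 + 15*m + 18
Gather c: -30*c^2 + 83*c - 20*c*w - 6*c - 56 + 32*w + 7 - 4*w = -30*c^2 + c*(77 - 20*w) + 28*w - 49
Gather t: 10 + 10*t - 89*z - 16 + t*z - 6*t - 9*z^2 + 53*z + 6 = t*(z + 4) - 9*z^2 - 36*z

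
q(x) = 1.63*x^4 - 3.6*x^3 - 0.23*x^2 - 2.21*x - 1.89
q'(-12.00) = -12818.45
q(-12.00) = 40011.99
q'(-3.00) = -274.07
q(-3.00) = 231.90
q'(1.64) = -3.25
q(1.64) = -10.22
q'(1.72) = -1.78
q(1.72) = -10.42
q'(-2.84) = -237.36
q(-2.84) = 191.03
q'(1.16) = -7.10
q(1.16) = -7.43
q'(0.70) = -5.59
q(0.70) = -4.39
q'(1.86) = 1.53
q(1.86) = -10.45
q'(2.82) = 56.82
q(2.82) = 12.40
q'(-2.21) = -124.32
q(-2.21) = 79.61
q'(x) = 6.52*x^3 - 10.8*x^2 - 0.46*x - 2.21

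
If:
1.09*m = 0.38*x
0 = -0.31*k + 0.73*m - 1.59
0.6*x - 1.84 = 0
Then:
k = -2.61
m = 1.07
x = 3.07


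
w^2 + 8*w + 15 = (w + 3)*(w + 5)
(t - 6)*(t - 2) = t^2 - 8*t + 12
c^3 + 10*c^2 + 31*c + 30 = (c + 2)*(c + 3)*(c + 5)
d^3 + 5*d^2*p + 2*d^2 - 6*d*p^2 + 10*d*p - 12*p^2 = (d + 2)*(d - p)*(d + 6*p)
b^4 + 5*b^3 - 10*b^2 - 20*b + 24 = (b - 2)*(b - 1)*(b + 2)*(b + 6)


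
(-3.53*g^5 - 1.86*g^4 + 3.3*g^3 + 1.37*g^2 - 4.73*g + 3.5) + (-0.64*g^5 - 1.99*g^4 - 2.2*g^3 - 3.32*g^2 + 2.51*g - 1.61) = -4.17*g^5 - 3.85*g^4 + 1.1*g^3 - 1.95*g^2 - 2.22*g + 1.89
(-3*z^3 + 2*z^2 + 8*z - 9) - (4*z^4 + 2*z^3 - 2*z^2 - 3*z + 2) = -4*z^4 - 5*z^3 + 4*z^2 + 11*z - 11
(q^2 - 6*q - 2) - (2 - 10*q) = q^2 + 4*q - 4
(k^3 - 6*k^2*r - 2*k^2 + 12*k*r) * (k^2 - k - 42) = k^5 - 6*k^4*r - 3*k^4 + 18*k^3*r - 40*k^3 + 240*k^2*r + 84*k^2 - 504*k*r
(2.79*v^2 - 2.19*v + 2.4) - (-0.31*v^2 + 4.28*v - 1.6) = 3.1*v^2 - 6.47*v + 4.0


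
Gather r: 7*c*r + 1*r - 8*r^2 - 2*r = -8*r^2 + r*(7*c - 1)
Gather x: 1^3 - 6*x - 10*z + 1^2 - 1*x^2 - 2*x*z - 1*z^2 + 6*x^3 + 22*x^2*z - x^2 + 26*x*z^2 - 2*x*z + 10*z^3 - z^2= 6*x^3 + x^2*(22*z - 2) + x*(26*z^2 - 4*z - 6) + 10*z^3 - 2*z^2 - 10*z + 2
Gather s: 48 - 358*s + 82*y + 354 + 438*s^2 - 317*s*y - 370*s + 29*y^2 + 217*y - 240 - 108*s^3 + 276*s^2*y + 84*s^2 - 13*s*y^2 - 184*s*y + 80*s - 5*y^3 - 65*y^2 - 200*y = -108*s^3 + s^2*(276*y + 522) + s*(-13*y^2 - 501*y - 648) - 5*y^3 - 36*y^2 + 99*y + 162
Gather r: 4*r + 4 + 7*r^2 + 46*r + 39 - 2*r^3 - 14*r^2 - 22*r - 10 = -2*r^3 - 7*r^2 + 28*r + 33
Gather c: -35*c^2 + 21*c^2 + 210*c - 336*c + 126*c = -14*c^2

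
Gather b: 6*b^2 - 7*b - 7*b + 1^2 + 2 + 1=6*b^2 - 14*b + 4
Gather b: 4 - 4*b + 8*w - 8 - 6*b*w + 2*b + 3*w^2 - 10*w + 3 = b*(-6*w - 2) + 3*w^2 - 2*w - 1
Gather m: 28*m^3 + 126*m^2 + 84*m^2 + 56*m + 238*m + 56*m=28*m^3 + 210*m^2 + 350*m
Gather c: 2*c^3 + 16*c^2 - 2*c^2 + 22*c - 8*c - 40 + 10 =2*c^3 + 14*c^2 + 14*c - 30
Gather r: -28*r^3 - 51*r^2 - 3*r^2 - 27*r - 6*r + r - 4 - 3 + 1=-28*r^3 - 54*r^2 - 32*r - 6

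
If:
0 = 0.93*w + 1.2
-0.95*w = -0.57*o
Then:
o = -2.15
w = -1.29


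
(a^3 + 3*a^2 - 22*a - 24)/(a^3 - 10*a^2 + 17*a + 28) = (a + 6)/(a - 7)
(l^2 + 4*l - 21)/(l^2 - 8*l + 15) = (l + 7)/(l - 5)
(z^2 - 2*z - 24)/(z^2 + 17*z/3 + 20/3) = 3*(z - 6)/(3*z + 5)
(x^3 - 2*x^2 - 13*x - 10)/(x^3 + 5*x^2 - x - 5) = (x^2 - 3*x - 10)/(x^2 + 4*x - 5)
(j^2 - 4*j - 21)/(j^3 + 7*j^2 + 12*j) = (j - 7)/(j*(j + 4))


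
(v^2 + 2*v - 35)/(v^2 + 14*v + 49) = (v - 5)/(v + 7)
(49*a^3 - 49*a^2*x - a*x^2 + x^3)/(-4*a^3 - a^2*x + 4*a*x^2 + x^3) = (-49*a^2 + x^2)/(4*a^2 + 5*a*x + x^2)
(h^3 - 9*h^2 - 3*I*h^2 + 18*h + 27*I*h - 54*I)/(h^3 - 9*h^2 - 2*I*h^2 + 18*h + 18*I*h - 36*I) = (h - 3*I)/(h - 2*I)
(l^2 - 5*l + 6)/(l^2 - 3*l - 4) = (-l^2 + 5*l - 6)/(-l^2 + 3*l + 4)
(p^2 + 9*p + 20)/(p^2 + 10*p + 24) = (p + 5)/(p + 6)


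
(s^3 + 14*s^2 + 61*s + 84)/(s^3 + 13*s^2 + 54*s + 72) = (s + 7)/(s + 6)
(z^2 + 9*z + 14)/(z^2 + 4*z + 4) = (z + 7)/(z + 2)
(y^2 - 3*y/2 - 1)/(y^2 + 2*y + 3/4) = 2*(y - 2)/(2*y + 3)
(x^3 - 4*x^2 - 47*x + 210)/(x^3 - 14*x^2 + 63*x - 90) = (x + 7)/(x - 3)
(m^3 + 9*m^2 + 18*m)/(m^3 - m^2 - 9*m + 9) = m*(m + 6)/(m^2 - 4*m + 3)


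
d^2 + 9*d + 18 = (d + 3)*(d + 6)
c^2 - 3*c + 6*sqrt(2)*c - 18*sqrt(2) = (c - 3)*(c + 6*sqrt(2))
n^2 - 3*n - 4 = (n - 4)*(n + 1)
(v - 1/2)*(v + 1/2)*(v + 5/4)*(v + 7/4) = v^4 + 3*v^3 + 31*v^2/16 - 3*v/4 - 35/64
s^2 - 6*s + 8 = (s - 4)*(s - 2)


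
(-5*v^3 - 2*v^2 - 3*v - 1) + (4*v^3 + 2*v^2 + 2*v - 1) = -v^3 - v - 2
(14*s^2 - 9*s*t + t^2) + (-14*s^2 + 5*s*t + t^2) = -4*s*t + 2*t^2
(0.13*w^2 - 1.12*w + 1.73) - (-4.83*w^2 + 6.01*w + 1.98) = 4.96*w^2 - 7.13*w - 0.25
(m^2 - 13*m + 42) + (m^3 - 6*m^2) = m^3 - 5*m^2 - 13*m + 42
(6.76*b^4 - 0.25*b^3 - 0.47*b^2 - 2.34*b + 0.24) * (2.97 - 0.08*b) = -0.5408*b^5 + 20.0972*b^4 - 0.7049*b^3 - 1.2087*b^2 - 6.969*b + 0.7128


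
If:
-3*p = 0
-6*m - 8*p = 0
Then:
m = 0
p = 0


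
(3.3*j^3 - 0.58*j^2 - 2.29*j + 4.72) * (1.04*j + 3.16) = 3.432*j^4 + 9.8248*j^3 - 4.2144*j^2 - 2.3276*j + 14.9152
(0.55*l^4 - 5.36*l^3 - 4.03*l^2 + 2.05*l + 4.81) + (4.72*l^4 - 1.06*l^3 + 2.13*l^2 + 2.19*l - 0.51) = 5.27*l^4 - 6.42*l^3 - 1.9*l^2 + 4.24*l + 4.3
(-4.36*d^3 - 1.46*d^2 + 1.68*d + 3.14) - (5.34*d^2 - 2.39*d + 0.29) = -4.36*d^3 - 6.8*d^2 + 4.07*d + 2.85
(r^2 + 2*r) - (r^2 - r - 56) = 3*r + 56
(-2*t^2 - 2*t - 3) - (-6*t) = -2*t^2 + 4*t - 3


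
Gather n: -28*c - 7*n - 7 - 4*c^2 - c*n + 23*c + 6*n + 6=-4*c^2 - 5*c + n*(-c - 1) - 1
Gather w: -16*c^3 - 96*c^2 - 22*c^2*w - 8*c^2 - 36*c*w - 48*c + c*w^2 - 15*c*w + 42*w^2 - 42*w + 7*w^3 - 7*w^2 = -16*c^3 - 104*c^2 - 48*c + 7*w^3 + w^2*(c + 35) + w*(-22*c^2 - 51*c - 42)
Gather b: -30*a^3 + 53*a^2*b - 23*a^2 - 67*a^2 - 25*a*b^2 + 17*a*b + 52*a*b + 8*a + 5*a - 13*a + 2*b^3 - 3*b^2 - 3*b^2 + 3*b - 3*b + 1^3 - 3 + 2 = -30*a^3 - 90*a^2 + 2*b^3 + b^2*(-25*a - 6) + b*(53*a^2 + 69*a)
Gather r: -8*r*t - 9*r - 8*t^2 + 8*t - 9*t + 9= r*(-8*t - 9) - 8*t^2 - t + 9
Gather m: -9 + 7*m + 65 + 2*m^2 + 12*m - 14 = 2*m^2 + 19*m + 42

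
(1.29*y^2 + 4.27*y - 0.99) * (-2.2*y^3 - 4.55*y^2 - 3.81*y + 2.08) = -2.838*y^5 - 15.2635*y^4 - 22.1654*y^3 - 9.081*y^2 + 12.6535*y - 2.0592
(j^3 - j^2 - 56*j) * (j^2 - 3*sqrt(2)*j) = j^5 - 3*sqrt(2)*j^4 - j^4 - 56*j^3 + 3*sqrt(2)*j^3 + 168*sqrt(2)*j^2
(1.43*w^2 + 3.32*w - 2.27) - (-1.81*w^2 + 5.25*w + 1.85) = 3.24*w^2 - 1.93*w - 4.12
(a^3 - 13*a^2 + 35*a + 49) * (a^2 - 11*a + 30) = a^5 - 24*a^4 + 208*a^3 - 726*a^2 + 511*a + 1470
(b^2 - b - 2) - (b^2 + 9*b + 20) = -10*b - 22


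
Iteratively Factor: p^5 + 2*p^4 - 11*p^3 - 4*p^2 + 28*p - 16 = (p - 2)*(p^4 + 4*p^3 - 3*p^2 - 10*p + 8) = (p - 2)*(p - 1)*(p^3 + 5*p^2 + 2*p - 8) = (p - 2)*(p - 1)*(p + 2)*(p^2 + 3*p - 4) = (p - 2)*(p - 1)*(p + 2)*(p + 4)*(p - 1)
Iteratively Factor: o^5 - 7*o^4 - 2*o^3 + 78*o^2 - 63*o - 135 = (o - 5)*(o^4 - 2*o^3 - 12*o^2 + 18*o + 27) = (o - 5)*(o + 3)*(o^3 - 5*o^2 + 3*o + 9) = (o - 5)*(o + 1)*(o + 3)*(o^2 - 6*o + 9) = (o - 5)*(o - 3)*(o + 1)*(o + 3)*(o - 3)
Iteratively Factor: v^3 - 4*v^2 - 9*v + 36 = (v - 4)*(v^2 - 9) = (v - 4)*(v - 3)*(v + 3)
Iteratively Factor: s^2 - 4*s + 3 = (s - 1)*(s - 3)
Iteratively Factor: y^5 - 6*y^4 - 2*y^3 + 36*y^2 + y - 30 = (y - 3)*(y^4 - 3*y^3 - 11*y^2 + 3*y + 10) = (y - 3)*(y + 1)*(y^3 - 4*y^2 - 7*y + 10) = (y - 3)*(y - 1)*(y + 1)*(y^2 - 3*y - 10) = (y - 3)*(y - 1)*(y + 1)*(y + 2)*(y - 5)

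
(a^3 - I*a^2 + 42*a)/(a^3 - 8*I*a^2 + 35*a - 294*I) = a/(a - 7*I)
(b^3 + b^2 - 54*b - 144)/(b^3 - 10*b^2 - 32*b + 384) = (b + 3)/(b - 8)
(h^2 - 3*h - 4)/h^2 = 1 - 3/h - 4/h^2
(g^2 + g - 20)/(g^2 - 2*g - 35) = (g - 4)/(g - 7)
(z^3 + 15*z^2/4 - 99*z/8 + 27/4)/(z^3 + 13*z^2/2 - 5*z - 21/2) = (4*z^2 + 21*z - 18)/(4*(z^2 + 8*z + 7))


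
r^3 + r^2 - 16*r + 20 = (r - 2)^2*(r + 5)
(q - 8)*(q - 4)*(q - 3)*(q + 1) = q^4 - 14*q^3 + 53*q^2 - 28*q - 96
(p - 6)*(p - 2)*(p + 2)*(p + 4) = p^4 - 2*p^3 - 28*p^2 + 8*p + 96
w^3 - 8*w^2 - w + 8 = (w - 8)*(w - 1)*(w + 1)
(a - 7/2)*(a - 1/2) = a^2 - 4*a + 7/4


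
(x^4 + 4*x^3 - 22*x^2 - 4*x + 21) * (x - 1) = x^5 + 3*x^4 - 26*x^3 + 18*x^2 + 25*x - 21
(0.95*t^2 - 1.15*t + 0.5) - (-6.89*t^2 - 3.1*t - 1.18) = 7.84*t^2 + 1.95*t + 1.68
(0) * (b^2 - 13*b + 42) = 0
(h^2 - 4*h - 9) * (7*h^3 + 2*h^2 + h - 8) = 7*h^5 - 26*h^4 - 70*h^3 - 30*h^2 + 23*h + 72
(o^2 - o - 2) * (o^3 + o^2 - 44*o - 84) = o^5 - 47*o^3 - 42*o^2 + 172*o + 168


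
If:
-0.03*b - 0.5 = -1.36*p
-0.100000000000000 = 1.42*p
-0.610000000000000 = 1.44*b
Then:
No Solution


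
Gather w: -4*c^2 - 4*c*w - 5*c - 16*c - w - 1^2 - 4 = -4*c^2 - 21*c + w*(-4*c - 1) - 5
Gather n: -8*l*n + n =n*(1 - 8*l)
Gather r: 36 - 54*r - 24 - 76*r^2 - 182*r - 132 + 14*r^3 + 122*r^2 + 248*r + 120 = 14*r^3 + 46*r^2 + 12*r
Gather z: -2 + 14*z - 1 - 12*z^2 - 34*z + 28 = -12*z^2 - 20*z + 25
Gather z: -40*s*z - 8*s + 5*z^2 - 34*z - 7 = -8*s + 5*z^2 + z*(-40*s - 34) - 7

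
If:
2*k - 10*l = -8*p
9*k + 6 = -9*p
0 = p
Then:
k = -2/3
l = -2/15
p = 0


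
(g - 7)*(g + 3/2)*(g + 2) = g^3 - 7*g^2/2 - 43*g/2 - 21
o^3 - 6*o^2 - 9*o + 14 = (o - 7)*(o - 1)*(o + 2)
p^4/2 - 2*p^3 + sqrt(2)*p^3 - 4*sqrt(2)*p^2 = p^2*(p/2 + sqrt(2))*(p - 4)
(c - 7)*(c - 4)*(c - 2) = c^3 - 13*c^2 + 50*c - 56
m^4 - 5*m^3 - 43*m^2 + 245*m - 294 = (m - 7)*(m - 3)*(m - 2)*(m + 7)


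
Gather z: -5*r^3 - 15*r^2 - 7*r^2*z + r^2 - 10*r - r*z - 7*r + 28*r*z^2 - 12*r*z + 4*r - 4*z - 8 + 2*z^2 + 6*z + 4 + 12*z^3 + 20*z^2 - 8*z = -5*r^3 - 14*r^2 - 13*r + 12*z^3 + z^2*(28*r + 22) + z*(-7*r^2 - 13*r - 6) - 4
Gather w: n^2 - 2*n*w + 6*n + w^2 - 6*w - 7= n^2 + 6*n + w^2 + w*(-2*n - 6) - 7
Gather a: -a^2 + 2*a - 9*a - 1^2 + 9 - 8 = -a^2 - 7*a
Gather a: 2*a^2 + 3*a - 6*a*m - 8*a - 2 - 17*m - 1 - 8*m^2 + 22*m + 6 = 2*a^2 + a*(-6*m - 5) - 8*m^2 + 5*m + 3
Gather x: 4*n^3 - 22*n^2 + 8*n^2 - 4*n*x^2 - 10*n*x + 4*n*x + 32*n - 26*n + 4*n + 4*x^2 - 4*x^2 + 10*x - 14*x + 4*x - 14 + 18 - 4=4*n^3 - 14*n^2 - 4*n*x^2 - 6*n*x + 10*n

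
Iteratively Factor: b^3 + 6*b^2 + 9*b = (b)*(b^2 + 6*b + 9) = b*(b + 3)*(b + 3)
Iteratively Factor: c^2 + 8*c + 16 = (c + 4)*(c + 4)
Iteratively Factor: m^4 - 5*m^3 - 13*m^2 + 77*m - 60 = (m - 5)*(m^3 - 13*m + 12) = (m - 5)*(m - 3)*(m^2 + 3*m - 4) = (m - 5)*(m - 3)*(m - 1)*(m + 4)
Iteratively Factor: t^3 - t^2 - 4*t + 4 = (t - 1)*(t^2 - 4) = (t - 1)*(t + 2)*(t - 2)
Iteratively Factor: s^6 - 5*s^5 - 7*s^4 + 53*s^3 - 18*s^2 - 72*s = (s - 3)*(s^5 - 2*s^4 - 13*s^3 + 14*s^2 + 24*s) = (s - 3)*(s + 3)*(s^4 - 5*s^3 + 2*s^2 + 8*s) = (s - 3)*(s + 1)*(s + 3)*(s^3 - 6*s^2 + 8*s) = (s - 4)*(s - 3)*(s + 1)*(s + 3)*(s^2 - 2*s) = s*(s - 4)*(s - 3)*(s + 1)*(s + 3)*(s - 2)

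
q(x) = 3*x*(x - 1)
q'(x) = 6*x - 3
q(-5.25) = 98.44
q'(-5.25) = -34.50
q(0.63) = -0.70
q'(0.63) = 0.78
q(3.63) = 28.64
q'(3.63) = 18.78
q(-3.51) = 47.49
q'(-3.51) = -24.06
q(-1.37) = 9.74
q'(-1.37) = -11.22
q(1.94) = 5.47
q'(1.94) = 8.64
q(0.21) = -0.50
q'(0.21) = -1.74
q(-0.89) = 5.05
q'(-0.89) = -8.34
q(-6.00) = 126.00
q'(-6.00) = -39.00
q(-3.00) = 36.00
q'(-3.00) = -21.00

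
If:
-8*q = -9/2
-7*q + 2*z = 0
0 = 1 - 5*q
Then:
No Solution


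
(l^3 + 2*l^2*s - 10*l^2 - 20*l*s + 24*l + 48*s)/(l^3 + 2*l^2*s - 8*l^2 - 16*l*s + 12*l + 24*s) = (l - 4)/(l - 2)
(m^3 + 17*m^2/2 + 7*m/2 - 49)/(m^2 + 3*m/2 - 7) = m + 7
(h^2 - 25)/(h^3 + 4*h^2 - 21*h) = (h^2 - 25)/(h*(h^2 + 4*h - 21))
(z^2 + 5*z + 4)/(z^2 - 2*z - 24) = (z + 1)/(z - 6)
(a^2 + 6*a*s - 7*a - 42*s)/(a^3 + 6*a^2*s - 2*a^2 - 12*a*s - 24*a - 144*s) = (a - 7)/(a^2 - 2*a - 24)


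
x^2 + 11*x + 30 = (x + 5)*(x + 6)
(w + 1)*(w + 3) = w^2 + 4*w + 3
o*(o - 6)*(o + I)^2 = o^4 - 6*o^3 + 2*I*o^3 - o^2 - 12*I*o^2 + 6*o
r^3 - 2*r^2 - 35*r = r*(r - 7)*(r + 5)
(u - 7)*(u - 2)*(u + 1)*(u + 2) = u^4 - 6*u^3 - 11*u^2 + 24*u + 28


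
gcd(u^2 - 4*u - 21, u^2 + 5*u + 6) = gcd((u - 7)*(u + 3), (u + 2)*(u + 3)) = u + 3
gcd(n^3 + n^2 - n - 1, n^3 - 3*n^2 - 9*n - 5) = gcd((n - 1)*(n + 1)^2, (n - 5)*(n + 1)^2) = n^2 + 2*n + 1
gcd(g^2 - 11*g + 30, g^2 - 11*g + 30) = g^2 - 11*g + 30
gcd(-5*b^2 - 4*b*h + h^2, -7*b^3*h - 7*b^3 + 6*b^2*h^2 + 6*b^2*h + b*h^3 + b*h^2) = 1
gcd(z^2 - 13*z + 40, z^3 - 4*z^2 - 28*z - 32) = z - 8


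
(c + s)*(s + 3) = c*s + 3*c + s^2 + 3*s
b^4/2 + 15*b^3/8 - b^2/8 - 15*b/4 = b*(b/2 + 1)*(b - 5/4)*(b + 3)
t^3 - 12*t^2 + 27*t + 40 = (t - 8)*(t - 5)*(t + 1)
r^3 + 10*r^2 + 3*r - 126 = (r - 3)*(r + 6)*(r + 7)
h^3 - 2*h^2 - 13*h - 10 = (h - 5)*(h + 1)*(h + 2)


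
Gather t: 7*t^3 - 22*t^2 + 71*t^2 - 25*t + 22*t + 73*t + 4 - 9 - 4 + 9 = 7*t^3 + 49*t^2 + 70*t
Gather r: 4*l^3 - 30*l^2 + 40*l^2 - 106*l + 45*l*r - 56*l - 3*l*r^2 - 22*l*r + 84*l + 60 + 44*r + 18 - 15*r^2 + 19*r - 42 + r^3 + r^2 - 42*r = 4*l^3 + 10*l^2 - 78*l + r^3 + r^2*(-3*l - 14) + r*(23*l + 21) + 36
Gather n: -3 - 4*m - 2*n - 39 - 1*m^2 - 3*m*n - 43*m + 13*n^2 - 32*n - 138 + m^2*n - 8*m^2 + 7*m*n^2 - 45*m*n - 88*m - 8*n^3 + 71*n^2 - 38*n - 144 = -9*m^2 - 135*m - 8*n^3 + n^2*(7*m + 84) + n*(m^2 - 48*m - 72) - 324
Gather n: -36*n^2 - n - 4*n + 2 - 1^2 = -36*n^2 - 5*n + 1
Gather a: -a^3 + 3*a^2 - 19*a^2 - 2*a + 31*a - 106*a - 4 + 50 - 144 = -a^3 - 16*a^2 - 77*a - 98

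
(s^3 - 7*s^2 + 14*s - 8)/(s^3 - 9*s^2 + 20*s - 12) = (s - 4)/(s - 6)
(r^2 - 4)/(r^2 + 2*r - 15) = (r^2 - 4)/(r^2 + 2*r - 15)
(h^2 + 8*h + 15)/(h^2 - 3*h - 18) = (h + 5)/(h - 6)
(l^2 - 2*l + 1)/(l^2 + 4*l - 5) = (l - 1)/(l + 5)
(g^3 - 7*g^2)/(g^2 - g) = g*(g - 7)/(g - 1)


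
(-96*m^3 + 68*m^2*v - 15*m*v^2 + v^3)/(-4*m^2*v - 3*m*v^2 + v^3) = (24*m^2 - 11*m*v + v^2)/(v*(m + v))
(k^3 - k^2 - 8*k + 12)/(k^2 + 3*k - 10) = (k^2 + k - 6)/(k + 5)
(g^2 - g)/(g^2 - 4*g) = (g - 1)/(g - 4)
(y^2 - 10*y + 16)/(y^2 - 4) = (y - 8)/(y + 2)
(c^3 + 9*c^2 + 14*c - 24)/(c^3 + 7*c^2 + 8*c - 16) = (c + 6)/(c + 4)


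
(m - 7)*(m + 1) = m^2 - 6*m - 7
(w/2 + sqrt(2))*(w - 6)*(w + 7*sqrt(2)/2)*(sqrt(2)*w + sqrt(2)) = sqrt(2)*w^4/2 - 5*sqrt(2)*w^3/2 + 11*w^3/2 - 55*w^2/2 + 4*sqrt(2)*w^2 - 35*sqrt(2)*w - 33*w - 42*sqrt(2)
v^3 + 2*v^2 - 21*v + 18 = (v - 3)*(v - 1)*(v + 6)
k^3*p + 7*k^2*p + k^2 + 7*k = k*(k + 7)*(k*p + 1)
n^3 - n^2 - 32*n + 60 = (n - 5)*(n - 2)*(n + 6)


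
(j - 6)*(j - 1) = j^2 - 7*j + 6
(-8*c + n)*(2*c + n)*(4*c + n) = -64*c^3 - 40*c^2*n - 2*c*n^2 + n^3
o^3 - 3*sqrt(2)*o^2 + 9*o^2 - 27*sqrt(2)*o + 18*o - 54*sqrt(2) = (o + 3)*(o + 6)*(o - 3*sqrt(2))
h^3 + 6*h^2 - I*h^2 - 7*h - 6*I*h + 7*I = (h - 1)*(h + 7)*(h - I)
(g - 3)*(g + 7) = g^2 + 4*g - 21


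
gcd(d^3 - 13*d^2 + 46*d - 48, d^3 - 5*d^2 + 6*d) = d^2 - 5*d + 6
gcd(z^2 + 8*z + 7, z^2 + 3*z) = 1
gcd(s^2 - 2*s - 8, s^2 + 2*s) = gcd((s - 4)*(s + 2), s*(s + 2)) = s + 2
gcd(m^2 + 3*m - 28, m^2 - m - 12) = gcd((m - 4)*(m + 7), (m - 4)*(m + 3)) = m - 4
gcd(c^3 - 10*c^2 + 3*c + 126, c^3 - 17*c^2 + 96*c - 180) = c - 6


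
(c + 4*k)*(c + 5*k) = c^2 + 9*c*k + 20*k^2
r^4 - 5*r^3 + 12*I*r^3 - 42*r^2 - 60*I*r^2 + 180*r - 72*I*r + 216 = (r - 6)*(r + 1)*(r + 6*I)^2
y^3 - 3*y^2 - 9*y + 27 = (y - 3)^2*(y + 3)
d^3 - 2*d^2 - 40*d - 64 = (d - 8)*(d + 2)*(d + 4)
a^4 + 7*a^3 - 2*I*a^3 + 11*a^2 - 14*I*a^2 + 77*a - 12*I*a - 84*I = (a + 7)*(a - 4*I)*(a - I)*(a + 3*I)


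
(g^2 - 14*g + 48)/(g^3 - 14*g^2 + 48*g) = 1/g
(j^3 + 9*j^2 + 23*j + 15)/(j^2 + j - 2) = (j^3 + 9*j^2 + 23*j + 15)/(j^2 + j - 2)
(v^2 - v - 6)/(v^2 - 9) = (v + 2)/(v + 3)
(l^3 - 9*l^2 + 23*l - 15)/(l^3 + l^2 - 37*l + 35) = (l - 3)/(l + 7)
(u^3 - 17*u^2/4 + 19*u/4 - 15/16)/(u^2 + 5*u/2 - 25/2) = (8*u^2 - 14*u + 3)/(8*(u + 5))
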